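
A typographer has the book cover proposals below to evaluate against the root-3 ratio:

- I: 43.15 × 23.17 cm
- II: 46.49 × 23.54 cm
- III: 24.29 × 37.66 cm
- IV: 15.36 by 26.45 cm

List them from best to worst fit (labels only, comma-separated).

Ratios: I = 43.15 / 23.17 ≈ 1.862; II = 46.49 / 23.54 ≈ 1.975; III = 37.66 / 24.29 ≈ 1.550; IV = 26.45 / 15.36 ≈ 1.722.
|Δ from 1.732|: I 0.130; II 0.243; III 0.182; IV 0.010.

IV, I, III, II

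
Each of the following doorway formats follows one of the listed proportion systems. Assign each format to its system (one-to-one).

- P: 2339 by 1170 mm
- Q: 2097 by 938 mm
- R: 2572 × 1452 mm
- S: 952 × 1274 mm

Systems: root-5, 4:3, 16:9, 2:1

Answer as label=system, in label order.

P = 2339/1170 ≈ 1.999 → 2:1 (2.000)
Q = 2097/938 ≈ 2.236 → root-5 (2.236)
R = 2572/1452 ≈ 1.771 → 16:9 (1.778)
S = 1274/952 ≈ 1.338 → 4:3 (1.333)

P=2:1, Q=root-5, R=16:9, S=4:3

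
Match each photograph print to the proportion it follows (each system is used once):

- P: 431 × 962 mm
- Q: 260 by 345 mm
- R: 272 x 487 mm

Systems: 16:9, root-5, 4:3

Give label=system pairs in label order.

P=root-5, Q=4:3, R=16:9

P = 962/431 ≈ 2.232 → root-5 (2.236)
Q = 345/260 ≈ 1.327 → 4:3 (1.333)
R = 487/272 ≈ 1.790 → 16:9 (1.778)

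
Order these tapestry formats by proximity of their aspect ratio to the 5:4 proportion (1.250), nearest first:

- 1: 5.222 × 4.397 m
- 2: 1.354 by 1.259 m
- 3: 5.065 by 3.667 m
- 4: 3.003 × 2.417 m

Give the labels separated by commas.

Ratios: 1 = 5.222 / 4.397 ≈ 1.188; 2 = 1.354 / 1.259 ≈ 1.075; 3 = 5.065 / 3.667 ≈ 1.381; 4 = 3.003 / 2.417 ≈ 1.242.
|Δ from 1.250|: 1 0.062; 2 0.175; 3 0.131; 4 0.008.

4, 1, 3, 2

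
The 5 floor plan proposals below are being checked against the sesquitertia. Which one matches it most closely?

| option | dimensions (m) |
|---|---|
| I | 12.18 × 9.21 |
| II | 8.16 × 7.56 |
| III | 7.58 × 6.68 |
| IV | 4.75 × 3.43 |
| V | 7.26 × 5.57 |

I

Target 4:3 ≈ 1.333.
I: 1.322 (Δ0.011)  II: 1.079 (Δ0.254)  III: 1.135 (Δ0.198)  IV: 1.385 (Δ0.052)  V: 1.303 (Δ0.030)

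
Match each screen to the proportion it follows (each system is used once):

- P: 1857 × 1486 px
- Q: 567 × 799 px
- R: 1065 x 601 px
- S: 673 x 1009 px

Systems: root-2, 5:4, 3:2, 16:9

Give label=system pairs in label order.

P = 1857/1486 ≈ 1.250 → 5:4 (1.250)
Q = 799/567 ≈ 1.409 → root-2 (1.414)
R = 1065/601 ≈ 1.772 → 16:9 (1.778)
S = 1009/673 ≈ 1.499 → 3:2 (1.500)

P=5:4, Q=root-2, R=16:9, S=3:2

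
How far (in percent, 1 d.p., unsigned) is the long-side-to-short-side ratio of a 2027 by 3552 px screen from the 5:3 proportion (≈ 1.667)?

5.1%

Ratio = 3552 / 2027 ≈ 1.7523.
Ideal 5:3 ≈ 1.6667. |1.7523 − 1.6667| / 1.6667 ≈ 5.14% → 5.1%.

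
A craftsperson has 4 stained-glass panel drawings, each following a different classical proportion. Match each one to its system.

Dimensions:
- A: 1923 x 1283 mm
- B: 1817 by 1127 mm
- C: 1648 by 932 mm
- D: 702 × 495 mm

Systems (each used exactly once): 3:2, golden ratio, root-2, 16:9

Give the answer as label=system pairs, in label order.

A = 1923/1283 ≈ 1.499 → 3:2 (1.500)
B = 1817/1127 ≈ 1.612 → golden ratio (1.618)
C = 1648/932 ≈ 1.768 → 16:9 (1.778)
D = 702/495 ≈ 1.418 → root-2 (1.414)

A=3:2, B=golden ratio, C=16:9, D=root-2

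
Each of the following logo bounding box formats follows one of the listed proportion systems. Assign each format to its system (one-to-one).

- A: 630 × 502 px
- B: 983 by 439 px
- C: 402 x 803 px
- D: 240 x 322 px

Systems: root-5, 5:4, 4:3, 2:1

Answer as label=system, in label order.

A = 630/502 ≈ 1.255 → 5:4 (1.250)
B = 983/439 ≈ 2.239 → root-5 (2.236)
C = 803/402 ≈ 1.998 → 2:1 (2.000)
D = 322/240 ≈ 1.342 → 4:3 (1.333)

A=5:4, B=root-5, C=2:1, D=4:3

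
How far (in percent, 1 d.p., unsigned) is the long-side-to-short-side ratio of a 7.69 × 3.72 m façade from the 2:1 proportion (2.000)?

Ratio = 7.69 / 3.72 ≈ 2.0672.
Ideal 2:1 = 2.0000. |2.0672 − 2.0000| / 2.0000 ≈ 3.36% → 3.4%.

3.4%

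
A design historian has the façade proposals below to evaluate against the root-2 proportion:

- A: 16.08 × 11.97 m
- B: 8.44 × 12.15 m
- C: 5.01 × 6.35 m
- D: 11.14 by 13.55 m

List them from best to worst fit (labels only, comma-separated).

A: 16.08/11.97 ≈ 1.343 → |1.343 − 1.414| = 0.071
B: 12.15/8.44 ≈ 1.440 → |1.440 − 1.414| = 0.026
C: 6.35/5.01 ≈ 1.267 → |1.267 − 1.414| = 0.147
D: 13.55/11.14 ≈ 1.216 → |1.216 − 1.414| = 0.198

B, A, C, D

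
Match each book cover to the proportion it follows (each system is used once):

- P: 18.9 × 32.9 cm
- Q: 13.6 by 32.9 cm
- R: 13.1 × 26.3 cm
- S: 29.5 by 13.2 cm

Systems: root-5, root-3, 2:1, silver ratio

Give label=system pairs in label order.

P=root-3, Q=silver ratio, R=2:1, S=root-5

Ratios: P ≈ 1.741; Q ≈ 2.419; R ≈ 2.008; S ≈ 2.235.
Targets: root-5 ≈ 2.236; root-3 ≈ 1.732; 2:1 ≈ 2.000; silver ratio ≈ 2.414.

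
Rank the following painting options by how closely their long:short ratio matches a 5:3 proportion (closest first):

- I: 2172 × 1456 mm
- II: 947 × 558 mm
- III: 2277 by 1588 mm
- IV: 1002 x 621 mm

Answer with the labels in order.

II, IV, I, III

Ratios: I = 2172 / 1456 ≈ 1.492; II = 947 / 558 ≈ 1.697; III = 2277 / 1588 ≈ 1.434; IV = 1002 / 621 ≈ 1.614.
|Δ from 1.667|: I 0.175; II 0.030; III 0.233; IV 0.053.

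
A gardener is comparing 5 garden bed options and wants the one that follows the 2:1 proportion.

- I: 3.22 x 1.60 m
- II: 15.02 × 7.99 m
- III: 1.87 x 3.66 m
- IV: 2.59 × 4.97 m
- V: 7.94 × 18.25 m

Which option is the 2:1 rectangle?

Target 2:1 ≈ 2.000.
I: 2.013 (Δ0.013)  II: 1.880 (Δ0.120)  III: 1.957 (Δ0.043)  IV: 1.919 (Δ0.081)  V: 2.298 (Δ0.298)

I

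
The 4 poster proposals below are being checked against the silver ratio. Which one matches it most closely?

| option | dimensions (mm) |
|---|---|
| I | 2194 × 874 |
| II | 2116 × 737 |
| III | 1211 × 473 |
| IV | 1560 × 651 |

Ratios (long/short): I ≈ 2.510; II ≈ 2.871; III ≈ 2.560; IV ≈ 2.396.
silver ratio ≈ 2.414; option IV is nearest (Δ 0.018).

IV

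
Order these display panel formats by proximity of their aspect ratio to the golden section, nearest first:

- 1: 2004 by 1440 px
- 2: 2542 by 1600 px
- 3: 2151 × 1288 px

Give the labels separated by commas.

2, 3, 1

Ratios: 1 = 2004 / 1440 ≈ 1.392; 2 = 2542 / 1600 ≈ 1.589; 3 = 2151 / 1288 ≈ 1.670.
|Δ from 1.618|: 1 0.226; 2 0.029; 3 0.052.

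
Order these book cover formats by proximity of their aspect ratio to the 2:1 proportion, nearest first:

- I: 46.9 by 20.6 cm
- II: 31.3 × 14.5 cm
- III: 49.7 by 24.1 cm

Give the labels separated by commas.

Ratios: I = 46.9 / 20.6 ≈ 2.277; II = 31.3 / 14.5 ≈ 2.159; III = 49.7 / 24.1 ≈ 2.062.
|Δ from 2.000|: I 0.277; II 0.159; III 0.062.

III, II, I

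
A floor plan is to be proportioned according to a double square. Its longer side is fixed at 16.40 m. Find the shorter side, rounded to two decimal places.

8.20 m

2:1 = 2.00000.
Shorter side = 16.40 ÷ 2.00000 ≈ 8.2000 → 8.20 m.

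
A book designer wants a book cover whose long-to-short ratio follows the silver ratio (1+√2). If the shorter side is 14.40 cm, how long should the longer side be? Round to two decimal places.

34.76 cm

silver ratio ≈ 2.41421.
Longer side = 14.40 × 2.41421 ≈ 34.7646 → 34.76 cm.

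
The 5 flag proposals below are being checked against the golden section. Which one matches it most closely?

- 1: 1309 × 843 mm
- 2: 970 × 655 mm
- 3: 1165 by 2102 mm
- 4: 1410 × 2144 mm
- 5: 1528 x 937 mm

5

Ratios (long/short): 1 ≈ 1.553; 2 ≈ 1.481; 3 ≈ 1.804; 4 ≈ 1.521; 5 ≈ 1.631.
golden ratio ≈ 1.618; option 5 is nearest (Δ 0.013).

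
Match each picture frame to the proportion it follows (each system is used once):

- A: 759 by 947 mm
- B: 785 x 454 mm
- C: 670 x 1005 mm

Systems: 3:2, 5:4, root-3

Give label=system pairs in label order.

A = 947/759 ≈ 1.248 → 5:4 (1.250)
B = 785/454 ≈ 1.729 → root-3 (1.732)
C = 1005/670 ≈ 1.500 → 3:2 (1.500)

A=5:4, B=root-3, C=3:2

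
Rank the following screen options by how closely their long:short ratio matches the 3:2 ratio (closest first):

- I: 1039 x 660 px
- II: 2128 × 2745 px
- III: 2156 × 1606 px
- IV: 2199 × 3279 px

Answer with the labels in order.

Ratios: I = 1039 / 660 ≈ 1.574; II = 2745 / 2128 ≈ 1.290; III = 2156 / 1606 ≈ 1.342; IV = 3279 / 2199 ≈ 1.491.
|Δ from 1.500|: I 0.074; II 0.210; III 0.158; IV 0.009.

IV, I, III, II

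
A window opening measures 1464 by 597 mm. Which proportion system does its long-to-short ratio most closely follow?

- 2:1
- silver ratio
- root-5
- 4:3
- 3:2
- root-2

1464/597 ≈ 2.452. Nearest candidates are silver ratio (2.414, off by 0.038) and root-5 (2.236, off by 0.216).

silver ratio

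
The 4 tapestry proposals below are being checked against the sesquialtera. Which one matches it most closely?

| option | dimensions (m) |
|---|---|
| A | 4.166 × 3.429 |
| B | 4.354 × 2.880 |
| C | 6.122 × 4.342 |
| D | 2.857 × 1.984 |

B

Target 3:2 ≈ 1.500.
A: 1.215 (Δ0.285)  B: 1.512 (Δ0.012)  C: 1.410 (Δ0.090)  D: 1.440 (Δ0.060)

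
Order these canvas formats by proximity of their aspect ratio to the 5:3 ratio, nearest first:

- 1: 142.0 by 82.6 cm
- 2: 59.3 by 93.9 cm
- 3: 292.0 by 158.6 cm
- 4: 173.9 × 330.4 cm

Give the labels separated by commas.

1, 2, 3, 4

Ratios: 1 = 142.0 / 82.6 ≈ 1.719; 2 = 93.9 / 59.3 ≈ 1.583; 3 = 292.0 / 158.6 ≈ 1.841; 4 = 330.4 / 173.9 ≈ 1.900.
|Δ from 1.667|: 1 0.052; 2 0.084; 3 0.174; 4 0.233.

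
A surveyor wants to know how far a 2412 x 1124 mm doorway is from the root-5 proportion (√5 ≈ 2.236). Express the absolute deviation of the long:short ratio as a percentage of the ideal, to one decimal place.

Ratio = 2412 / 1124 ≈ 2.1459.
Ideal root-5 ≈ 2.2361. |2.1459 − 2.2361| / 2.2361 ≈ 4.03% → 4.0%.

4.0%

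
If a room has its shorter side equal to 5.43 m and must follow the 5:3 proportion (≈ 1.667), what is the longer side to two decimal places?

9.05 m

5:3 ≈ 1.66667.
Longer side = 5.43 × 1.66667 ≈ 9.0500 → 9.05 m.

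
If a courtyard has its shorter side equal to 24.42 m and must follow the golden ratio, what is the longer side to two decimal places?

39.51 m

golden ratio ≈ 1.61803.
Longer side = 24.42 × 1.61803 ≈ 39.5123 → 39.51 m.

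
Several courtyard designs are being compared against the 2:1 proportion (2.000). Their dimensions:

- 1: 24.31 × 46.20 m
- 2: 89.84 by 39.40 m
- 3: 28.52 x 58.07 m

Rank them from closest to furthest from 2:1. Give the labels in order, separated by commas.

1: 46.20/24.31 ≈ 1.900 → |1.900 − 2.000| = 0.100
2: 89.84/39.40 ≈ 2.280 → |2.280 − 2.000| = 0.280
3: 58.07/28.52 ≈ 2.036 → |2.036 − 2.000| = 0.036

3, 1, 2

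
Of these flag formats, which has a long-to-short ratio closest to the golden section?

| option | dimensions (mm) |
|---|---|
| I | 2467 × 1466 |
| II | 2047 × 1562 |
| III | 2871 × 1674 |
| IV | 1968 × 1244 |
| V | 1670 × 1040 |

Ratios (long/short): I ≈ 1.683; II ≈ 1.310; III ≈ 1.715; IV ≈ 1.582; V ≈ 1.606.
golden ratio ≈ 1.618; option V is nearest (Δ 0.012).

V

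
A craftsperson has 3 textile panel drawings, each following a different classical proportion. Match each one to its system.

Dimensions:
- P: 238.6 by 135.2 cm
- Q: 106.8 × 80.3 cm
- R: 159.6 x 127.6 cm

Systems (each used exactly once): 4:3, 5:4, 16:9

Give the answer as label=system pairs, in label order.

P=16:9, Q=4:3, R=5:4

Ratios: P ≈ 1.765; Q ≈ 1.330; R ≈ 1.251.
Targets: 4:3 ≈ 1.333; 5:4 ≈ 1.250; 16:9 ≈ 1.778.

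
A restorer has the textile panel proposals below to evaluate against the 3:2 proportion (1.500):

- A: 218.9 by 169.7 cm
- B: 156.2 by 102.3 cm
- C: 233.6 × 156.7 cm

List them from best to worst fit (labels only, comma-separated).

Ratios: A = 218.9 / 169.7 ≈ 1.290; B = 156.2 / 102.3 ≈ 1.527; C = 233.6 / 156.7 ≈ 1.491.
|Δ from 1.500|: A 0.210; B 0.027; C 0.009.

C, B, A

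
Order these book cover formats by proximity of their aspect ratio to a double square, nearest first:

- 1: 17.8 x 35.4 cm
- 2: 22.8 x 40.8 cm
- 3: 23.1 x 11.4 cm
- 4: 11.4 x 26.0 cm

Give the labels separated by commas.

1, 3, 2, 4

1: 35.4/17.8 ≈ 1.989 → |1.989 − 2.000| = 0.011
2: 40.8/22.8 ≈ 1.789 → |1.789 − 2.000| = 0.211
3: 23.1/11.4 ≈ 2.026 → |2.026 − 2.000| = 0.026
4: 26.0/11.4 ≈ 2.281 → |2.281 − 2.000| = 0.281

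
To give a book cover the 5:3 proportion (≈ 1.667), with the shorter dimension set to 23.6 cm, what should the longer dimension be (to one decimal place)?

39.3 cm

5:3 ≈ 1.66667.
Longer side = 23.6 × 1.66667 ≈ 39.333 → 39.3 cm.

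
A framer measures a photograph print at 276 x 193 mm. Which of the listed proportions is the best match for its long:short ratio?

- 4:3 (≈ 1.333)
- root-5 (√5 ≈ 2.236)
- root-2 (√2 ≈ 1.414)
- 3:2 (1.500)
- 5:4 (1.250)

root-2

276/193 ≈ 1.430. Nearest candidates are root-2 (1.414, off by 0.016) and 3:2 (1.500, off by 0.070).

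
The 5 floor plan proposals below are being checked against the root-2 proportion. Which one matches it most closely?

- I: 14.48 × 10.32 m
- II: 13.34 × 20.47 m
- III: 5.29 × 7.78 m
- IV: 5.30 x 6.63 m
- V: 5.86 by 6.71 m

I

Target root-2 ≈ 1.414.
I: 1.403 (Δ0.011)  II: 1.534 (Δ0.120)  III: 1.471 (Δ0.057)  IV: 1.251 (Δ0.163)  V: 1.145 (Δ0.269)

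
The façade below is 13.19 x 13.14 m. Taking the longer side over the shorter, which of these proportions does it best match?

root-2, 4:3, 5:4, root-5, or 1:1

1:1

Ratio = 13.19 / 13.14 ≈ 1.004.
Distances: root-2 1.414 (Δ 0.410); 4:3 1.333 (Δ 0.329); 5:4 1.250 (Δ 0.246); root-5 2.236 (Δ 1.232); 1:1 1.000 (Δ 0.004).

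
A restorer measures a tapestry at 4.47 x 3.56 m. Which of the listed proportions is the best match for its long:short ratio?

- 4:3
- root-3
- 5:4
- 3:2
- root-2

Ratio = 4.47 / 3.56 ≈ 1.256.
Distances: 4:3 1.333 (Δ 0.077); root-3 1.732 (Δ 0.476); 5:4 1.250 (Δ 0.006); 3:2 1.500 (Δ 0.244); root-2 1.414 (Δ 0.158).

5:4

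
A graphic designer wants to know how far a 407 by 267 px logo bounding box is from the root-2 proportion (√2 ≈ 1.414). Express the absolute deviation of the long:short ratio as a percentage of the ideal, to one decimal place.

7.8%

Ratio = 407 / 267 ≈ 1.5243.
Ideal root-2 ≈ 1.4142. |1.5243 − 1.4142| / 1.4142 ≈ 7.79% → 7.8%.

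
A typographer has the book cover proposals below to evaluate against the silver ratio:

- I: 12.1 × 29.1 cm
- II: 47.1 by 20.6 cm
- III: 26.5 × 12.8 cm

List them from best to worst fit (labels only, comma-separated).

I: 29.1/12.1 ≈ 2.405 → |2.405 − 2.414| = 0.009
II: 47.1/20.6 ≈ 2.286 → |2.286 − 2.414| = 0.128
III: 26.5/12.8 ≈ 2.070 → |2.070 − 2.414| = 0.344

I, II, III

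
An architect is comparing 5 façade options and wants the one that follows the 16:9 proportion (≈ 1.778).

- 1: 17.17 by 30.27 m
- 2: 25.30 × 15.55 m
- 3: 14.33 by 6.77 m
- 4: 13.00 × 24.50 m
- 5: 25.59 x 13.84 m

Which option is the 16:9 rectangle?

Target 16:9 ≈ 1.778.
1: 1.763 (Δ0.015)  2: 1.627 (Δ0.151)  3: 2.117 (Δ0.339)  4: 1.885 (Δ0.107)  5: 1.849 (Δ0.071)

1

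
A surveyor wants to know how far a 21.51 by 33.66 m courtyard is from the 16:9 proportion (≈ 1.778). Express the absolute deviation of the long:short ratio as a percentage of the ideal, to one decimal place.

Ratio = 33.66 / 21.51 ≈ 1.5649.
Ideal 16:9 ≈ 1.7778. |1.5649 − 1.7778| / 1.7778 ≈ 11.98% → 12.0%.

12.0%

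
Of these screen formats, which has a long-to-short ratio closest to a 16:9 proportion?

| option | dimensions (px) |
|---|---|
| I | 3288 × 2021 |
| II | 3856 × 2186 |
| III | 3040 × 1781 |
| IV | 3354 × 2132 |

II

Ratios (long/short): I ≈ 1.627; II ≈ 1.764; III ≈ 1.707; IV ≈ 1.573.
16:9 ≈ 1.778; option II is nearest (Δ 0.014).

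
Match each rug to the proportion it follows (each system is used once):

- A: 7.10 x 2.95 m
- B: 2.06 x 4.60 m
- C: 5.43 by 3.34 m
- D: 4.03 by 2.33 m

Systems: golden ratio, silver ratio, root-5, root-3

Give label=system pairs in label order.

A=silver ratio, B=root-5, C=golden ratio, D=root-3

A = 7.10/2.95 ≈ 2.407 → silver ratio (2.414)
B = 4.60/2.06 ≈ 2.233 → root-5 (2.236)
C = 5.43/3.34 ≈ 1.626 → golden ratio (1.618)
D = 4.03/2.33 ≈ 1.730 → root-3 (1.732)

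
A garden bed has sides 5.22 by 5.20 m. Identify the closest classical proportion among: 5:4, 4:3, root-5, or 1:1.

1:1

5.22/5.20 ≈ 1.004. Nearest candidates are 1:1 (1.000, off by 0.004) and 5:4 (1.250, off by 0.246).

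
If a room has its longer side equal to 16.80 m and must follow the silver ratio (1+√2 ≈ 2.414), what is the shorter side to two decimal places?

6.96 m

silver ratio ≈ 2.41421.
Shorter side = 16.80 ÷ 2.41421 ≈ 6.9588 → 6.96 m.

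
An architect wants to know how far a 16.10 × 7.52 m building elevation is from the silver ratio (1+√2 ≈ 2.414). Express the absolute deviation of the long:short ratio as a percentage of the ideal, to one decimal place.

Ratio = 16.10 / 7.52 ≈ 2.1410.
Ideal silver ratio ≈ 2.4142. |2.1410 − 2.4142| / 2.4142 ≈ 11.32% → 11.3%.

11.3%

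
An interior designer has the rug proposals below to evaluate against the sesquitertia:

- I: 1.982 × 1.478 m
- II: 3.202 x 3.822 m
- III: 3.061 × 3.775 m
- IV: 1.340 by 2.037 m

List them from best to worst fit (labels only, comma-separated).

I, III, II, IV

I: 1.982/1.478 ≈ 1.341 → |1.341 − 1.333| = 0.008
II: 3.822/3.202 ≈ 1.194 → |1.194 − 1.333| = 0.139
III: 3.775/3.061 ≈ 1.233 → |1.233 − 1.333| = 0.100
IV: 2.037/1.340 ≈ 1.520 → |1.520 − 1.333| = 0.187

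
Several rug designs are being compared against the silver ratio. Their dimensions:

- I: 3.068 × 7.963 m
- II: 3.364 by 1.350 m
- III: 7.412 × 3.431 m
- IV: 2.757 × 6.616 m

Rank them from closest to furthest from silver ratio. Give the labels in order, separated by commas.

IV, II, I, III

I: 7.963/3.068 ≈ 2.596 → |2.596 − 2.414| = 0.182
II: 3.364/1.350 ≈ 2.492 → |2.492 − 2.414| = 0.078
III: 7.412/3.431 ≈ 2.160 → |2.160 − 2.414| = 0.254
IV: 6.616/2.757 ≈ 2.400 → |2.400 − 2.414| = 0.014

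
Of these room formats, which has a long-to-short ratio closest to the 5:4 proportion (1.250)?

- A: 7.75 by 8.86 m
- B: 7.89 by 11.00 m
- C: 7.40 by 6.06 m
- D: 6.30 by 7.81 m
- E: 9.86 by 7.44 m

Ratios (long/short): A ≈ 1.143; B ≈ 1.394; C ≈ 1.221; D ≈ 1.240; E ≈ 1.325.
5:4 ≈ 1.250; option D is nearest (Δ 0.010).

D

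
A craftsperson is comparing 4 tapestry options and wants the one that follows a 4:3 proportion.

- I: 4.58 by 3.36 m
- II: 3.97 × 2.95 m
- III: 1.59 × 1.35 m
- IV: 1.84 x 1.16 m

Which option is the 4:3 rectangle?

Ratios (long/short): I ≈ 1.363; II ≈ 1.346; III ≈ 1.178; IV ≈ 1.586.
4:3 ≈ 1.333; option II is nearest (Δ 0.013).

II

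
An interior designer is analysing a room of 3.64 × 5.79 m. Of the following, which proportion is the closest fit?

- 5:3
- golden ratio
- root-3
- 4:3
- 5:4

golden ratio

5.79/3.64 ≈ 1.591. Nearest candidates are golden ratio (1.618, off by 0.027) and 5:3 (1.667, off by 0.076).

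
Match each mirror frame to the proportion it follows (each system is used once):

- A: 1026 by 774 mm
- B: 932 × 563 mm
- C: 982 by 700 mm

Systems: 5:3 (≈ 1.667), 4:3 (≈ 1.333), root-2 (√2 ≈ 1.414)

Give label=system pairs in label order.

Ratios: A ≈ 1.326; B ≈ 1.655; C ≈ 1.403.
Targets: 5:3 ≈ 1.667; 4:3 ≈ 1.333; root-2 ≈ 1.414.

A=4:3, B=5:3, C=root-2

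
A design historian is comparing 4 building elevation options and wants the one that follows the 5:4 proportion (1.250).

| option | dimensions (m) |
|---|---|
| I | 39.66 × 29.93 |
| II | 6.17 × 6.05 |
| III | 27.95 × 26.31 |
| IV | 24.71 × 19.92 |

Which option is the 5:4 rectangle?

IV

Target 5:4 ≈ 1.250.
I: 1.325 (Δ0.075)  II: 1.020 (Δ0.230)  III: 1.062 (Δ0.188)  IV: 1.240 (Δ0.010)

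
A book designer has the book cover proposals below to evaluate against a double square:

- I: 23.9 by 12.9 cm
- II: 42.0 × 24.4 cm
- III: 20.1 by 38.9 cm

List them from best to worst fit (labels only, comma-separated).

I: 23.9/12.9 ≈ 1.853 → |1.853 − 2.000| = 0.147
II: 42.0/24.4 ≈ 1.721 → |1.721 − 2.000| = 0.279
III: 38.9/20.1 ≈ 1.935 → |1.935 − 2.000| = 0.065

III, I, II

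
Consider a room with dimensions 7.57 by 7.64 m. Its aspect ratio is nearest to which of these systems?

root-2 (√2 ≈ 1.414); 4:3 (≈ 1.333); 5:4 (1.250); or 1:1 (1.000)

1:1

7.64/7.57 ≈ 1.009. Nearest candidates are 1:1 (1.000, off by 0.009) and 5:4 (1.250, off by 0.241).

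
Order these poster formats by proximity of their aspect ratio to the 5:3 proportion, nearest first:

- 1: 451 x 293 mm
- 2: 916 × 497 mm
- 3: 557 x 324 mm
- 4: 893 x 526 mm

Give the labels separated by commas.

4, 3, 1, 2

Ratios: 1 = 451 / 293 ≈ 1.539; 2 = 916 / 497 ≈ 1.843; 3 = 557 / 324 ≈ 1.719; 4 = 893 / 526 ≈ 1.698.
|Δ from 1.667|: 1 0.128; 2 0.176; 3 0.052; 4 0.031.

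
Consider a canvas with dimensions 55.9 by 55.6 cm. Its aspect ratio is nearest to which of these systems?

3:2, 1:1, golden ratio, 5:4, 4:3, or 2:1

1:1

55.9/55.6 ≈ 1.005. Nearest candidates are 1:1 (1.000, off by 0.005) and 5:4 (1.250, off by 0.245).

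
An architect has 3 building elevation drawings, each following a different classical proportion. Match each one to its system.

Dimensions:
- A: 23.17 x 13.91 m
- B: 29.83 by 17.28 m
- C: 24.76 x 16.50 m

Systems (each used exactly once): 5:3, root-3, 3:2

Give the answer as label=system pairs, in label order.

A=5:3, B=root-3, C=3:2

A = 23.17/13.91 ≈ 1.666 → 5:3 (1.667)
B = 29.83/17.28 ≈ 1.726 → root-3 (1.732)
C = 24.76/16.50 ≈ 1.501 → 3:2 (1.500)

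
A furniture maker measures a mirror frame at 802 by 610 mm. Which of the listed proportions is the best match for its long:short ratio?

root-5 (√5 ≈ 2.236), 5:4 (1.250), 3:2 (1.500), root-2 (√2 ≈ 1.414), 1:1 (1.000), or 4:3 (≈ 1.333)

4:3

802/610 ≈ 1.315. Nearest candidates are 4:3 (1.333, off by 0.018) and 5:4 (1.250, off by 0.065).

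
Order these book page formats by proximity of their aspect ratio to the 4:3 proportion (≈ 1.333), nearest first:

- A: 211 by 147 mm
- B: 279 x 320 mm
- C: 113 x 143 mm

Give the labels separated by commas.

A: 211/147 ≈ 1.435 → |1.435 − 1.333| = 0.102
B: 320/279 ≈ 1.147 → |1.147 − 1.333| = 0.186
C: 143/113 ≈ 1.265 → |1.265 − 1.333| = 0.068

C, A, B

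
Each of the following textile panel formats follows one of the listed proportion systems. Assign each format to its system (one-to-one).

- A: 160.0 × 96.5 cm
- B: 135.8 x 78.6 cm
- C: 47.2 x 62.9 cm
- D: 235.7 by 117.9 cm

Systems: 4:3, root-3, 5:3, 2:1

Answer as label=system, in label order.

A=5:3, B=root-3, C=4:3, D=2:1

Ratios: A ≈ 1.658; B ≈ 1.728; C ≈ 1.333; D ≈ 1.999.
Targets: 4:3 ≈ 1.333; root-3 ≈ 1.732; 5:3 ≈ 1.667; 2:1 ≈ 2.000.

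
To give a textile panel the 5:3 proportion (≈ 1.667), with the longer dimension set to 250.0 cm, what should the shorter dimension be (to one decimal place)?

5:3 ≈ 1.66667.
Shorter side = 250.0 ÷ 1.66667 ≈ 150.000 → 150.0 cm.

150.0 cm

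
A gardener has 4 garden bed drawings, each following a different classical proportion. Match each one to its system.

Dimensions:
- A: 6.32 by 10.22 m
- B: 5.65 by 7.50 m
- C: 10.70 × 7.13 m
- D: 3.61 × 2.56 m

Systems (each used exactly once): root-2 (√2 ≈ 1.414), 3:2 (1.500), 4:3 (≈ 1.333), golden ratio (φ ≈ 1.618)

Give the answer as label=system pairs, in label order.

Ratios: A ≈ 1.617; B ≈ 1.327; C ≈ 1.501; D ≈ 1.410.
Targets: root-2 ≈ 1.414; 3:2 ≈ 1.500; 4:3 ≈ 1.333; golden ratio ≈ 1.618.

A=golden ratio, B=4:3, C=3:2, D=root-2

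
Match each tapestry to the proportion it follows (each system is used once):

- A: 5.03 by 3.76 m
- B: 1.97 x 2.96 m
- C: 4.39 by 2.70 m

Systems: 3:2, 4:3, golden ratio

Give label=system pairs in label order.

A=4:3, B=3:2, C=golden ratio

Ratios: A ≈ 1.338; B ≈ 1.503; C ≈ 1.626.
Targets: 3:2 ≈ 1.500; 4:3 ≈ 1.333; golden ratio ≈ 1.618.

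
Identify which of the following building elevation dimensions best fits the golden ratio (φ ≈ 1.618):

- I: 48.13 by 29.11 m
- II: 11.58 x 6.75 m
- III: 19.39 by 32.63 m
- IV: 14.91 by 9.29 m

Target golden ratio ≈ 1.618.
I: 1.653 (Δ0.035)  II: 1.716 (Δ0.098)  III: 1.683 (Δ0.065)  IV: 1.605 (Δ0.013)

IV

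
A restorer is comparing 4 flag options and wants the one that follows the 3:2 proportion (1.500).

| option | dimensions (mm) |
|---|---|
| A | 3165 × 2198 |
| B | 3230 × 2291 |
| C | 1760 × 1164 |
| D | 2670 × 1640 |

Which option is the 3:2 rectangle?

Target 3:2 ≈ 1.500.
A: 1.440 (Δ0.060)  B: 1.410 (Δ0.090)  C: 1.512 (Δ0.012)  D: 1.628 (Δ0.128)

C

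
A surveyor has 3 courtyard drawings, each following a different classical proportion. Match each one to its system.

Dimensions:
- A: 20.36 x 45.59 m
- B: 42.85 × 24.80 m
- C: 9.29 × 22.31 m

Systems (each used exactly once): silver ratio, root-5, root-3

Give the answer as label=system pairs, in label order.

A=root-5, B=root-3, C=silver ratio

Ratios: A ≈ 2.239; B ≈ 1.728; C ≈ 2.402.
Targets: silver ratio ≈ 2.414; root-5 ≈ 2.236; root-3 ≈ 1.732.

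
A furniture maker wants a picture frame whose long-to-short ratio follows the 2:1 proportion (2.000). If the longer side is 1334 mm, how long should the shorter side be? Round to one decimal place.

2:1 = 2.00000.
Shorter side = 1334 ÷ 2.00000 ≈ 667.000 → 667.0 mm.

667.0 mm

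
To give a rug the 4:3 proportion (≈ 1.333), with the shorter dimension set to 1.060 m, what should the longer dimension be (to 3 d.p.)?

1.413 m

4:3 ≈ 1.33333.
Longer side = 1.060 × 1.33333 ≈ 1.41333 → 1.413 m.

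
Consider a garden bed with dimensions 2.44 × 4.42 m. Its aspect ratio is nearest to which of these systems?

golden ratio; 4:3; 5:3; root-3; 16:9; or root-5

Ratio = 4.42 / 2.44 ≈ 1.811.
Distances: golden ratio 1.618 (Δ 0.193); 4:3 1.333 (Δ 0.478); 5:3 1.667 (Δ 0.144); root-3 1.732 (Δ 0.079); 16:9 1.778 (Δ 0.033); root-5 2.236 (Δ 0.425).

16:9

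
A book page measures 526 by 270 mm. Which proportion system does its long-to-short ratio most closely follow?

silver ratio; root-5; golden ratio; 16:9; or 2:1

2:1

526/270 ≈ 1.948. Nearest candidates are 2:1 (2.000, off by 0.052) and 16:9 (1.778, off by 0.170).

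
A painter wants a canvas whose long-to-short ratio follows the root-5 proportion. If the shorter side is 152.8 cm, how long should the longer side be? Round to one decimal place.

root-5 ≈ 2.23607.
Longer side = 152.8 × 2.23607 ≈ 341.671 → 341.7 cm.

341.7 cm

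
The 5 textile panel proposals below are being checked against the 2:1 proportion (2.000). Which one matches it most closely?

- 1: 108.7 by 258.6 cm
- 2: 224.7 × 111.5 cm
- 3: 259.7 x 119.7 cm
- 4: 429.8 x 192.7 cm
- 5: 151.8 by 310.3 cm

Ratios (long/short): 1 ≈ 2.379; 2 ≈ 2.015; 3 ≈ 2.170; 4 ≈ 2.230; 5 ≈ 2.044.
2:1 ≈ 2.000; option 2 is nearest (Δ 0.015).

2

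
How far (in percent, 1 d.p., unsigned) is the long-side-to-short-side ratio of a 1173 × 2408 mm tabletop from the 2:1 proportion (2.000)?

Ratio = 2408 / 1173 ≈ 2.0529.
Ideal 2:1 = 2.0000. |2.0529 − 2.0000| / 2.0000 ≈ 2.65% → 2.6%.

2.6%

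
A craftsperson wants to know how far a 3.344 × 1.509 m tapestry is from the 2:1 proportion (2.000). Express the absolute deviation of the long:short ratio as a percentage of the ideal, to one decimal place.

10.8%

Ratio = 3.344 / 1.509 ≈ 2.2160.
Ideal 2:1 = 2.0000. |2.2160 − 2.0000| / 2.0000 ≈ 10.80% → 10.8%.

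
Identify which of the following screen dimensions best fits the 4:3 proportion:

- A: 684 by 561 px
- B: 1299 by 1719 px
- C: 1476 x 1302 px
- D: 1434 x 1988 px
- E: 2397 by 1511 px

Ratios (long/short): A ≈ 1.219; B ≈ 1.323; C ≈ 1.134; D ≈ 1.386; E ≈ 1.586.
4:3 ≈ 1.333; option B is nearest (Δ 0.010).

B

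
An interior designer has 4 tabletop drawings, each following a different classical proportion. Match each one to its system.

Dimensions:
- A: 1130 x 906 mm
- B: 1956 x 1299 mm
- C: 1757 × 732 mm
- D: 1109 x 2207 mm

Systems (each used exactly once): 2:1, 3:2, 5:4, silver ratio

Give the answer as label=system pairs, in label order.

A=5:4, B=3:2, C=silver ratio, D=2:1

A = 1130/906 ≈ 1.247 → 5:4 (1.250)
B = 1956/1299 ≈ 1.506 → 3:2 (1.500)
C = 1757/732 ≈ 2.400 → silver ratio (2.414)
D = 2207/1109 ≈ 1.990 → 2:1 (2.000)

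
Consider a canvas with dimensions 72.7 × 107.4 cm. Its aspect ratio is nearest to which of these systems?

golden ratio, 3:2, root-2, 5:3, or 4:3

3:2

107.4/72.7 ≈ 1.477. Nearest candidates are 3:2 (1.500, off by 0.023) and root-2 (1.414, off by 0.063).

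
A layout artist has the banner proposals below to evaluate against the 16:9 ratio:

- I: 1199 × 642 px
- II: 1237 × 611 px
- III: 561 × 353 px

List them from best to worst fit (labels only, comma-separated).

I: 1199/642 ≈ 1.868 → |1.868 − 1.778| = 0.090
II: 1237/611 ≈ 2.025 → |2.025 − 1.778| = 0.247
III: 561/353 ≈ 1.589 → |1.589 − 1.778| = 0.189

I, III, II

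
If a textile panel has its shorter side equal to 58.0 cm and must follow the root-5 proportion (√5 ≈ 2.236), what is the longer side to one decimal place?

root-5 ≈ 2.23607.
Longer side = 58.0 × 2.23607 ≈ 129.692 → 129.7 cm.

129.7 cm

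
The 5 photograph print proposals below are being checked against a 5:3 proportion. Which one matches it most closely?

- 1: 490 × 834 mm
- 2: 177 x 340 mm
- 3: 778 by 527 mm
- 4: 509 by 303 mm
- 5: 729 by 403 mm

Ratios (long/short): 1 ≈ 1.702; 2 ≈ 1.921; 3 ≈ 1.476; 4 ≈ 1.680; 5 ≈ 1.809.
5:3 ≈ 1.667; option 4 is nearest (Δ 0.013).

4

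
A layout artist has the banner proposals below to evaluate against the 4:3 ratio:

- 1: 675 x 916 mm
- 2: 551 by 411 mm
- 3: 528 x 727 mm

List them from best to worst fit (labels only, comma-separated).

2, 1, 3

1: 916/675 ≈ 1.357 → |1.357 − 1.333| = 0.024
2: 551/411 ≈ 1.341 → |1.341 − 1.333| = 0.008
3: 727/528 ≈ 1.377 → |1.377 − 1.333| = 0.044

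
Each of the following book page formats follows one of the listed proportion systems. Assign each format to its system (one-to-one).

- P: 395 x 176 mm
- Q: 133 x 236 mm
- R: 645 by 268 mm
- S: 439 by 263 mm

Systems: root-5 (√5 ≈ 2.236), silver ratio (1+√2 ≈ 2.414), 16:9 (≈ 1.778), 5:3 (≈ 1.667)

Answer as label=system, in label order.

P = 395/176 ≈ 2.244 → root-5 (2.236)
Q = 236/133 ≈ 1.774 → 16:9 (1.778)
R = 645/268 ≈ 2.407 → silver ratio (2.414)
S = 439/263 ≈ 1.669 → 5:3 (1.667)

P=root-5, Q=16:9, R=silver ratio, S=5:3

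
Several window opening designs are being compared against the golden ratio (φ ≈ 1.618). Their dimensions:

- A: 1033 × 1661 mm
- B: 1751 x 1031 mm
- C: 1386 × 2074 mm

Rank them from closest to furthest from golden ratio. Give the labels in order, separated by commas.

Ratios: A = 1661 / 1033 ≈ 1.608; B = 1751 / 1031 ≈ 1.698; C = 2074 / 1386 ≈ 1.496.
|Δ from 1.618|: A 0.010; B 0.080; C 0.122.

A, B, C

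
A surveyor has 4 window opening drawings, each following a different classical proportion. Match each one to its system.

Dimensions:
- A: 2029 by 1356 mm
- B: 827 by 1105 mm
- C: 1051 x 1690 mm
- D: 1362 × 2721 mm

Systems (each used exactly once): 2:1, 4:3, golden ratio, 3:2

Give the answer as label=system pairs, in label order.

A=3:2, B=4:3, C=golden ratio, D=2:1

Ratios: A ≈ 1.496; B ≈ 1.336; C ≈ 1.608; D ≈ 1.998.
Targets: 2:1 ≈ 2.000; 4:3 ≈ 1.333; golden ratio ≈ 1.618; 3:2 ≈ 1.500.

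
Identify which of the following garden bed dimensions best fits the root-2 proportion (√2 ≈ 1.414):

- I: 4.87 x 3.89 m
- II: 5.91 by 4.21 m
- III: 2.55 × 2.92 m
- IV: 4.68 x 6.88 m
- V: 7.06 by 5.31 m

II

Ratios (long/short): I ≈ 1.252; II ≈ 1.404; III ≈ 1.145; IV ≈ 1.470; V ≈ 1.330.
root-2 ≈ 1.414; option II is nearest (Δ 0.010).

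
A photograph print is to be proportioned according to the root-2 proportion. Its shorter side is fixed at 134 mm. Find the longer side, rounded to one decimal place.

189.5 mm

root-2 ≈ 1.41421.
Longer side = 134 × 1.41421 ≈ 189.504 → 189.5 mm.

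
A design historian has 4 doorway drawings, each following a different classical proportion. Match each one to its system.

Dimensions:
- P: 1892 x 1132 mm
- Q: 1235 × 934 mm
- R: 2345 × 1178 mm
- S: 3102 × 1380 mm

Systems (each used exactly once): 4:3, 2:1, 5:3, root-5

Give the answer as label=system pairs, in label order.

Ratios: P ≈ 1.671; Q ≈ 1.322; R ≈ 1.991; S ≈ 2.248.
Targets: 4:3 ≈ 1.333; 2:1 ≈ 2.000; 5:3 ≈ 1.667; root-5 ≈ 2.236.

P=5:3, Q=4:3, R=2:1, S=root-5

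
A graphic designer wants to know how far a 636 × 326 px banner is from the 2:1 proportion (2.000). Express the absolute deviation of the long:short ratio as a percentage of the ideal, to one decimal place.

2.5%

Ratio = 636 / 326 ≈ 1.9509.
Ideal 2:1 = 2.0000. |1.9509 − 2.0000| / 2.0000 ≈ 2.45% → 2.5%.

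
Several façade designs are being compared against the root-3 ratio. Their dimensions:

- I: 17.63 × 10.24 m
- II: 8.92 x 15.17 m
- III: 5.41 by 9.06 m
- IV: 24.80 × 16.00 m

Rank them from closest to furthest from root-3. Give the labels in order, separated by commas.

I: 17.63/10.24 ≈ 1.722 → |1.722 − 1.732| = 0.010
II: 15.17/8.92 ≈ 1.701 → |1.701 − 1.732| = 0.031
III: 9.06/5.41 ≈ 1.675 → |1.675 − 1.732| = 0.057
IV: 24.80/16.00 ≈ 1.550 → |1.550 − 1.732| = 0.182

I, II, III, IV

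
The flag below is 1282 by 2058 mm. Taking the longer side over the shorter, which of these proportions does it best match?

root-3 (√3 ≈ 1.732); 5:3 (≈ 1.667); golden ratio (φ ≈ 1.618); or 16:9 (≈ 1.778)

2058/1282 ≈ 1.605. Nearest candidates are golden ratio (1.618, off by 0.013) and 5:3 (1.667, off by 0.062).

golden ratio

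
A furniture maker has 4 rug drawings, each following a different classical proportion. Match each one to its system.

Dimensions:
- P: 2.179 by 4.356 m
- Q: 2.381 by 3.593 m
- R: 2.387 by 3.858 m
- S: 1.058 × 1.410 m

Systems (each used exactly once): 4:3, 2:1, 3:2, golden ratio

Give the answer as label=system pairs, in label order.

P = 4.356/2.179 ≈ 1.999 → 2:1 (2.000)
Q = 3.593/2.381 ≈ 1.509 → 3:2 (1.500)
R = 3.858/2.387 ≈ 1.616 → golden ratio (1.618)
S = 1.410/1.058 ≈ 1.333 → 4:3 (1.333)

P=2:1, Q=3:2, R=golden ratio, S=4:3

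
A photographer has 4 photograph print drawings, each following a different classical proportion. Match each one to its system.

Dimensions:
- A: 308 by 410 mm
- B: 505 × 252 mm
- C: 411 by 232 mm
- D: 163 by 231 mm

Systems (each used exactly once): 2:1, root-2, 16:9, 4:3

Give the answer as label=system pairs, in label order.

A=4:3, B=2:1, C=16:9, D=root-2

A = 410/308 ≈ 1.331 → 4:3 (1.333)
B = 505/252 ≈ 2.004 → 2:1 (2.000)
C = 411/232 ≈ 1.772 → 16:9 (1.778)
D = 231/163 ≈ 1.417 → root-2 (1.414)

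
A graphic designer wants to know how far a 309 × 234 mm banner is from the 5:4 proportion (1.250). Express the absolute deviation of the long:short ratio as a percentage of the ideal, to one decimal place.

Ratio = 309 / 234 ≈ 1.3205.
Ideal 5:4 = 1.2500. |1.3205 − 1.2500| / 1.2500 ≈ 5.64% → 5.6%.

5.6%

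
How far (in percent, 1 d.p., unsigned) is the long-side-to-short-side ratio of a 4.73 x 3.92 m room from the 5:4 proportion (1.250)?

3.5%

Ratio = 4.73 / 3.92 ≈ 1.2066.
Ideal 5:4 = 1.2500. |1.2066 − 1.2500| / 1.2500 ≈ 3.47% → 3.5%.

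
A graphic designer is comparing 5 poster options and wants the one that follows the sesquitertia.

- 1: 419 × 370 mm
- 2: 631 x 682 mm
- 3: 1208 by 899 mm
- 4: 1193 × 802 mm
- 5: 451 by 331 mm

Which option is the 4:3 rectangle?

Ratios (long/short): 1 ≈ 1.132; 2 ≈ 1.081; 3 ≈ 1.344; 4 ≈ 1.488; 5 ≈ 1.363.
4:3 ≈ 1.333; option 3 is nearest (Δ 0.011).

3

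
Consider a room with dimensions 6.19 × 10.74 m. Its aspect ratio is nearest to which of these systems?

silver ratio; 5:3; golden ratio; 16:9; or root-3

10.74/6.19 ≈ 1.735. Nearest candidates are root-3 (1.732, off by 0.003) and 16:9 (1.778, off by 0.043).

root-3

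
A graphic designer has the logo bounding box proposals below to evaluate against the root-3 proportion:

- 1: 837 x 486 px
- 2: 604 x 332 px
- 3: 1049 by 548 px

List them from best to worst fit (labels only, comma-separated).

1: 837/486 ≈ 1.722 → |1.722 − 1.732| = 0.010
2: 604/332 ≈ 1.819 → |1.819 − 1.732| = 0.087
3: 1049/548 ≈ 1.914 → |1.914 − 1.732| = 0.182

1, 2, 3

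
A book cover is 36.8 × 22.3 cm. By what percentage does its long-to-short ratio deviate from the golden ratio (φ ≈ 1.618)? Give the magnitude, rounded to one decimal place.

Ratio = 36.8 / 22.3 ≈ 1.6502.
Ideal golden ratio ≈ 1.6180. |1.6502 − 1.6180| / 1.6180 ≈ 1.99% → 2.0%.

2.0%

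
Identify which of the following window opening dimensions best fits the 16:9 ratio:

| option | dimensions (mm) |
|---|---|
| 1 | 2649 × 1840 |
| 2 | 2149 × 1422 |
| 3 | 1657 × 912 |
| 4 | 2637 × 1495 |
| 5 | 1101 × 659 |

4

Ratios (long/short): 1 ≈ 1.440; 2 ≈ 1.511; 3 ≈ 1.817; 4 ≈ 1.764; 5 ≈ 1.671.
16:9 ≈ 1.778; option 4 is nearest (Δ 0.014).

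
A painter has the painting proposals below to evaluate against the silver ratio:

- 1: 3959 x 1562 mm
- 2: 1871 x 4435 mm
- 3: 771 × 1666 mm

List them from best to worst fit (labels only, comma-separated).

2, 1, 3

1: 3959/1562 ≈ 2.535 → |2.535 − 2.414| = 0.121
2: 4435/1871 ≈ 2.370 → |2.370 − 2.414| = 0.044
3: 1666/771 ≈ 2.161 → |2.161 − 2.414| = 0.253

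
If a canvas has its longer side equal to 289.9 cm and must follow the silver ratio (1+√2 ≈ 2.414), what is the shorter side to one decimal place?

silver ratio ≈ 2.41421.
Shorter side = 289.9 ÷ 2.41421 ≈ 120.081 → 120.1 cm.

120.1 cm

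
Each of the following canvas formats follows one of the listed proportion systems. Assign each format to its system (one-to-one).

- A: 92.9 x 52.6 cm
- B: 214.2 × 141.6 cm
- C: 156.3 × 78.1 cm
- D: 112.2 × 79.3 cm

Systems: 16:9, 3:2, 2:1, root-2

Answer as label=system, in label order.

Ratios: A ≈ 1.766; B ≈ 1.513; C ≈ 2.001; D ≈ 1.415.
Targets: 16:9 ≈ 1.778; 3:2 ≈ 1.500; 2:1 ≈ 2.000; root-2 ≈ 1.414.

A=16:9, B=3:2, C=2:1, D=root-2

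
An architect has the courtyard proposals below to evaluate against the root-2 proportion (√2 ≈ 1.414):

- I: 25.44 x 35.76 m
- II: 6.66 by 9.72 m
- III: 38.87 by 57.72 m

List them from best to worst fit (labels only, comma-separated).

I, II, III

I: 35.76/25.44 ≈ 1.406 → |1.406 − 1.414| = 0.008
II: 9.72/6.66 ≈ 1.459 → |1.459 − 1.414| = 0.045
III: 57.72/38.87 ≈ 1.485 → |1.485 − 1.414| = 0.071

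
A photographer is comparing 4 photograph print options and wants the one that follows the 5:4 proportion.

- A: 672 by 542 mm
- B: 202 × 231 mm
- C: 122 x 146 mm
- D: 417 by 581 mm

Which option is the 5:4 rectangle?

A

Target 5:4 ≈ 1.250.
A: 1.240 (Δ0.010)  B: 1.144 (Δ0.106)  C: 1.197 (Δ0.053)  D: 1.393 (Δ0.143)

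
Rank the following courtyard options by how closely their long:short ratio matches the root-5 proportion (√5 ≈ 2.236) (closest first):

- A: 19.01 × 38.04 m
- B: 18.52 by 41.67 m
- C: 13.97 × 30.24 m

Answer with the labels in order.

Ratios: A = 38.04 / 19.01 ≈ 2.001; B = 41.67 / 18.52 ≈ 2.250; C = 30.24 / 13.97 ≈ 2.165.
|Δ from 2.236|: A 0.235; B 0.014; C 0.071.

B, C, A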